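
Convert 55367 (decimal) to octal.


Divide by 8 repeatedly:
55367 ÷ 8 = 6920 remainder 7
6920 ÷ 8 = 865 remainder 0
865 ÷ 8 = 108 remainder 1
108 ÷ 8 = 13 remainder 4
13 ÷ 8 = 1 remainder 5
1 ÷ 8 = 0 remainder 1
Reading remainders bottom-up:
= 0o154107


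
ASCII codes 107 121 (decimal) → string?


Codes (decimal): 107 121
Per-code ASCII lookup:
  107  (range 97-122: lowercase, 107 - 97 = 10) → 'k'
  121  (range 97-122: lowercase, 121 - 97 = 24) → 'y'
= 'ky'


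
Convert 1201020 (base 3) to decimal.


Positional values (base 3):
  0 × 3^0 = 0 × 1 = 0
  2 × 3^1 = 2 × 3 = 6
  0 × 3^2 = 0 × 9 = 0
  1 × 3^3 = 1 × 27 = 27
  0 × 3^4 = 0 × 81 = 0
  2 × 3^5 = 2 × 243 = 486
  1 × 3^6 = 1 × 729 = 729
Sum = 0 + 6 + 0 + 27 + 0 + 486 + 729
= 1248


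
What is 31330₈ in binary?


Each octal digit → 3 binary bits:
  3 = 011
  1 = 001
  3 = 011
  3 = 011
  0 = 000
Concatenate: 011 001 011 011 000
= 011001011011000


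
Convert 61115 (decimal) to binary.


Divide by 2 repeatedly:
61115 ÷ 2 = 30557 remainder 1
30557 ÷ 2 = 15278 remainder 1
15278 ÷ 2 = 7639 remainder 0
7639 ÷ 2 = 3819 remainder 1
3819 ÷ 2 = 1909 remainder 1
1909 ÷ 2 = 954 remainder 1
954 ÷ 2 = 477 remainder 0
477 ÷ 2 = 238 remainder 1
238 ÷ 2 = 119 remainder 0
119 ÷ 2 = 59 remainder 1
59 ÷ 2 = 29 remainder 1
29 ÷ 2 = 14 remainder 1
14 ÷ 2 = 7 remainder 0
7 ÷ 2 = 3 remainder 1
3 ÷ 2 = 1 remainder 1
1 ÷ 2 = 0 remainder 1
Reading remainders bottom-up:
= 1110111010111011


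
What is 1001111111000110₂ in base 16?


Group into 4-bit nibbles: 1001111111000110
  1001 = 9
  1111 = F
  1100 = C
  0110 = 6
= 0x9FC6


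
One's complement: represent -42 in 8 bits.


Original: 00101010
Invert all bits:
  bit 0: 0 → 1
  bit 1: 0 → 1
  bit 2: 1 → 0
  bit 3: 0 → 1
  bit 4: 1 → 0
  bit 5: 0 → 1
  bit 6: 1 → 0
  bit 7: 0 → 1
= 11010101


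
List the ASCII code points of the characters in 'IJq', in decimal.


String: 'IJq'  (3 characters)
Per-character ASCII lookup:
  'I': uppercase starts at 65: 'I' = 65 + 8 = 73
  'J': uppercase starts at 65: 'J' = 65 + 9 = 74
  'q': lowercase starts at 97: 'q' = 97 + 16 = 113
= 73 74 113


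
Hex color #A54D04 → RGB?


Hex: #A54D04
R = A5₁₆ = 165
G = 4D₁₆ = 77
B = 04₁₆ = 4
= RGB(165, 77, 4)


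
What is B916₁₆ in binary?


Each hex digit → 4 binary bits:
  B = 1011
  9 = 1001
  1 = 0001
  6 = 0110
Concatenate: 1011 1001 0001 0110
= 1011100100010110


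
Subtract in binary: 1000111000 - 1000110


Align and subtract column by column (LSB to MSB, borrowing when needed):
  1000111000
- 0001000110
  ----------
  col 0: (0 - 0 borrow-in) - 0 → 0 - 0 = 0, borrow out 0
  col 1: (0 - 0 borrow-in) - 1 → borrow from next column: (0+2) - 1 = 1, borrow out 1
  col 2: (0 - 1 borrow-in) - 1 → borrow from next column: (-1+2) - 1 = 0, borrow out 1
  col 3: (1 - 1 borrow-in) - 0 → 0 - 0 = 0, borrow out 0
  col 4: (1 - 0 borrow-in) - 0 → 1 - 0 = 1, borrow out 0
  col 5: (1 - 0 borrow-in) - 0 → 1 - 0 = 1, borrow out 0
  col 6: (0 - 0 borrow-in) - 1 → borrow from next column: (0+2) - 1 = 1, borrow out 1
  col 7: (0 - 1 borrow-in) - 0 → borrow from next column: (-1+2) - 0 = 1, borrow out 1
  col 8: (0 - 1 borrow-in) - 0 → borrow from next column: (-1+2) - 0 = 1, borrow out 1
  col 9: (1 - 1 borrow-in) - 0 → 0 - 0 = 0, borrow out 0
Reading bits MSB→LSB: 0111110010
Strip leading zeros: 111110010
= 111110010


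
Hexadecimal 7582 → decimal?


Positional values:
Position 0: 2 × 16^0 = 2 × 1 = 2
Position 1: 8 × 16^1 = 8 × 16 = 128
Position 2: 5 × 16^2 = 5 × 256 = 1280
Position 3: 7 × 16^3 = 7 × 4096 = 28672
Sum = 2 + 128 + 1280 + 28672
= 30082


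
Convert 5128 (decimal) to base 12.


Divide by 12 repeatedly:
5128 ÷ 12 = 427 remainder 4
427 ÷ 12 = 35 remainder 7
35 ÷ 12 = 2 remainder 11
2 ÷ 12 = 0 remainder 2
Reading remainders bottom-up:
= 2B74


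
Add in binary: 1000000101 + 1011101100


Align and add column by column (LSB to MSB, carry propagating):
  01000000101
+ 01011101100
  -----------
  col 0: 1 + 0 + 0 (carry in) = 1 → bit 1, carry out 0
  col 1: 0 + 0 + 0 (carry in) = 0 → bit 0, carry out 0
  col 2: 1 + 1 + 0 (carry in) = 2 → bit 0, carry out 1
  col 3: 0 + 1 + 1 (carry in) = 2 → bit 0, carry out 1
  col 4: 0 + 0 + 1 (carry in) = 1 → bit 1, carry out 0
  col 5: 0 + 1 + 0 (carry in) = 1 → bit 1, carry out 0
  col 6: 0 + 1 + 0 (carry in) = 1 → bit 1, carry out 0
  col 7: 0 + 1 + 0 (carry in) = 1 → bit 1, carry out 0
  col 8: 0 + 0 + 0 (carry in) = 0 → bit 0, carry out 0
  col 9: 1 + 1 + 0 (carry in) = 2 → bit 0, carry out 1
  col 10: 0 + 0 + 1 (carry in) = 1 → bit 1, carry out 0
Reading bits MSB→LSB: 10011110001
Strip leading zeros: 10011110001
= 10011110001


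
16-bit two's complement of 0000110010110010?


Original: 0000110010110010
Step 1 - Invert all bits: 1111001101001101
Step 2 - Add 1: 1111001101001101 + 1
= 1111001101001110 (represents -3250)


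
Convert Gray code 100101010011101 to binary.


Gray code: 100101010011101
MSB stays the same: 1
Each subsequent bit = prev_binary XOR current_gray:
  B[1] = 1 XOR 0 = 1
  B[2] = 1 XOR 0 = 1
  B[3] = 1 XOR 1 = 0
  B[4] = 0 XOR 0 = 0
  B[5] = 0 XOR 1 = 1
  B[6] = 1 XOR 0 = 1
  B[7] = 1 XOR 1 = 0
  B[8] = 0 XOR 0 = 0
  B[9] = 0 XOR 0 = 0
  B[10] = 0 XOR 1 = 1
  B[11] = 1 XOR 1 = 0
  B[12] = 0 XOR 1 = 1
  B[13] = 1 XOR 0 = 1
  B[14] = 1 XOR 1 = 0
= 111001100010110 (29462 decimal)


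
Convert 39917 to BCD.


Each digit → 4-bit binary:
  3 → 0011
  9 → 1001
  9 → 1001
  1 → 0001
  7 → 0111
= 0011 1001 1001 0001 0111


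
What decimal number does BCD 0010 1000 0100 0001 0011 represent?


Each 4-bit group → digit:
  0010 → 2
  1000 → 8
  0100 → 4
  0001 → 1
  0011 → 3
= 28413


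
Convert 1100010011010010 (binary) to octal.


Group into 3-bit groups: 001100010011010010
  001 = 1
  100 = 4
  010 = 2
  011 = 3
  010 = 2
  010 = 2
= 0o142322


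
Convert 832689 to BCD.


Each digit → 4-bit binary:
  8 → 1000
  3 → 0011
  2 → 0010
  6 → 0110
  8 → 1000
  9 → 1001
= 1000 0011 0010 0110 1000 1001


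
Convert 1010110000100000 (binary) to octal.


Group into 3-bit groups: 001010110000100000
  001 = 1
  010 = 2
  110 = 6
  000 = 0
  100 = 4
  000 = 0
= 0o126040


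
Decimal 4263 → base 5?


Divide by 5 repeatedly:
4263 ÷ 5 = 852 remainder 3
852 ÷ 5 = 170 remainder 2
170 ÷ 5 = 34 remainder 0
34 ÷ 5 = 6 remainder 4
6 ÷ 5 = 1 remainder 1
1 ÷ 5 = 0 remainder 1
Reading remainders bottom-up:
= 114023


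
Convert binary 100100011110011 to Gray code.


Binary: 100100011110011
Gray code: G = B XOR (B >> 1)
B >> 1 = 010010001111001
100100011110011 XOR 010010001111001:
  1 XOR 0 = 1
  0 XOR 1 = 1
  0 XOR 0 = 0
  1 XOR 0 = 1
  0 XOR 1 = 1
  0 XOR 0 = 0
  0 XOR 0 = 0
  1 XOR 0 = 1
  1 XOR 1 = 0
  1 XOR 1 = 0
  1 XOR 1 = 0
  0 XOR 1 = 1
  0 XOR 0 = 0
  1 XOR 0 = 1
  1 XOR 1 = 0
= 110110010001010


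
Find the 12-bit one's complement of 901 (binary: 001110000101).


Original: 001110000101
Invert all bits:
  bit 0: 0 → 1
  bit 1: 0 → 1
  bit 2: 1 → 0
  bit 3: 1 → 0
  bit 4: 1 → 0
  bit 5: 0 → 1
  bit 6: 0 → 1
  bit 7: 0 → 1
  bit 8: 0 → 1
  bit 9: 1 → 0
  bit 10: 0 → 1
  bit 11: 1 → 0
= 110001111010


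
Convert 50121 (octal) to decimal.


Positional values:
Position 0: 1 × 8^0 = 1
Position 1: 2 × 8^1 = 16
Position 2: 1 × 8^2 = 64
Position 3: 0 × 8^3 = 0
Position 4: 5 × 8^4 = 20480
Sum = 1 + 16 + 64 + 0 + 20480
= 20561


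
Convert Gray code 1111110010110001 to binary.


Gray code: 1111110010110001
MSB stays the same: 1
Each subsequent bit = prev_binary XOR current_gray:
  B[1] = 1 XOR 1 = 0
  B[2] = 0 XOR 1 = 1
  B[3] = 1 XOR 1 = 0
  B[4] = 0 XOR 1 = 1
  B[5] = 1 XOR 1 = 0
  B[6] = 0 XOR 0 = 0
  B[7] = 0 XOR 0 = 0
  B[8] = 0 XOR 1 = 1
  B[9] = 1 XOR 0 = 1
  B[10] = 1 XOR 1 = 0
  B[11] = 0 XOR 1 = 1
  B[12] = 1 XOR 0 = 1
  B[13] = 1 XOR 0 = 1
  B[14] = 1 XOR 0 = 1
  B[15] = 1 XOR 1 = 0
= 1010100011011110 (43230 decimal)


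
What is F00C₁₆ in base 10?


Positional values:
Position 0: C × 16^0 = 12 × 1 = 12
Position 1: 0 × 16^1 = 0 × 16 = 0
Position 2: 0 × 16^2 = 0 × 256 = 0
Position 3: F × 16^3 = 15 × 4096 = 61440
Sum = 12 + 0 + 0 + 61440
= 61452


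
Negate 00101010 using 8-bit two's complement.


Original: 00101010
Step 1 - Invert all bits: 11010101
Step 2 - Add 1: 11010101 + 1
= 11010110 (represents -42)


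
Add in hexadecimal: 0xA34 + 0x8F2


Align and add column by column (LSB to MSB, each column mod 16 with carry):
  0A34
+ 08F2
  ----
  col 0: 4(4) + 2(2) + 0 (carry in) = 6 → 6(6), carry out 0
  col 1: 3(3) + F(15) + 0 (carry in) = 18 → 2(2), carry out 1
  col 2: A(10) + 8(8) + 1 (carry in) = 19 → 3(3), carry out 1
  col 3: 0(0) + 0(0) + 1 (carry in) = 1 → 1(1), carry out 0
Reading digits MSB→LSB: 1326
Strip leading zeros: 1326
= 0x1326


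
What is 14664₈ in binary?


Each octal digit → 3 binary bits:
  1 = 001
  4 = 100
  6 = 110
  6 = 110
  4 = 100
Concatenate: 001 100 110 110 100
= 001100110110100


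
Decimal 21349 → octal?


Divide by 8 repeatedly:
21349 ÷ 8 = 2668 remainder 5
2668 ÷ 8 = 333 remainder 4
333 ÷ 8 = 41 remainder 5
41 ÷ 8 = 5 remainder 1
5 ÷ 8 = 0 remainder 5
Reading remainders bottom-up:
= 0o51545


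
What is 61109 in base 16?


Divide by 16 repeatedly:
61109 ÷ 16 = 3819 remainder 5 (5)
3819 ÷ 16 = 238 remainder 11 (B)
238 ÷ 16 = 14 remainder 14 (E)
14 ÷ 16 = 0 remainder 14 (E)
Reading remainders bottom-up:
= 0xEEB5


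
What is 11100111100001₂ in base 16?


Group into 4-bit nibbles: 0011100111100001
  0011 = 3
  1001 = 9
  1110 = E
  0001 = 1
= 0x39E1


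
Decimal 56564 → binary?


Divide by 2 repeatedly:
56564 ÷ 2 = 28282 remainder 0
28282 ÷ 2 = 14141 remainder 0
14141 ÷ 2 = 7070 remainder 1
7070 ÷ 2 = 3535 remainder 0
3535 ÷ 2 = 1767 remainder 1
1767 ÷ 2 = 883 remainder 1
883 ÷ 2 = 441 remainder 1
441 ÷ 2 = 220 remainder 1
220 ÷ 2 = 110 remainder 0
110 ÷ 2 = 55 remainder 0
55 ÷ 2 = 27 remainder 1
27 ÷ 2 = 13 remainder 1
13 ÷ 2 = 6 remainder 1
6 ÷ 2 = 3 remainder 0
3 ÷ 2 = 1 remainder 1
1 ÷ 2 = 0 remainder 1
Reading remainders bottom-up:
= 1101110011110100


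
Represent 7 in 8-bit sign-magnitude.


Sign bit: 0 (positive)
Magnitude: 7 = 0000111
= 00000111


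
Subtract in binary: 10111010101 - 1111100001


Align and subtract column by column (LSB to MSB, borrowing when needed):
  10111010101
- 01111100001
  -----------
  col 0: (1 - 0 borrow-in) - 1 → 1 - 1 = 0, borrow out 0
  col 1: (0 - 0 borrow-in) - 0 → 0 - 0 = 0, borrow out 0
  col 2: (1 - 0 borrow-in) - 0 → 1 - 0 = 1, borrow out 0
  col 3: (0 - 0 borrow-in) - 0 → 0 - 0 = 0, borrow out 0
  col 4: (1 - 0 borrow-in) - 0 → 1 - 0 = 1, borrow out 0
  col 5: (0 - 0 borrow-in) - 1 → borrow from next column: (0+2) - 1 = 1, borrow out 1
  col 6: (1 - 1 borrow-in) - 1 → borrow from next column: (0+2) - 1 = 1, borrow out 1
  col 7: (1 - 1 borrow-in) - 1 → borrow from next column: (0+2) - 1 = 1, borrow out 1
  col 8: (1 - 1 borrow-in) - 1 → borrow from next column: (0+2) - 1 = 1, borrow out 1
  col 9: (0 - 1 borrow-in) - 1 → borrow from next column: (-1+2) - 1 = 0, borrow out 1
  col 10: (1 - 1 borrow-in) - 0 → 0 - 0 = 0, borrow out 0
Reading bits MSB→LSB: 00111110100
Strip leading zeros: 111110100
= 111110100


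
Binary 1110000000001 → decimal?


Positional values:
Bit 0: 1 × 2^0 = 1
Bit 10: 1 × 2^10 = 1024
Bit 11: 1 × 2^11 = 2048
Bit 12: 1 × 2^12 = 4096
Sum = 1 + 1024 + 2048 + 4096
= 7169


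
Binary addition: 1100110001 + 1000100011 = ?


Align and add column by column (LSB to MSB, carry propagating):
  01100110001
+ 01000100011
  -----------
  col 0: 1 + 1 + 0 (carry in) = 2 → bit 0, carry out 1
  col 1: 0 + 1 + 1 (carry in) = 2 → bit 0, carry out 1
  col 2: 0 + 0 + 1 (carry in) = 1 → bit 1, carry out 0
  col 3: 0 + 0 + 0 (carry in) = 0 → bit 0, carry out 0
  col 4: 1 + 0 + 0 (carry in) = 1 → bit 1, carry out 0
  col 5: 1 + 1 + 0 (carry in) = 2 → bit 0, carry out 1
  col 6: 0 + 0 + 1 (carry in) = 1 → bit 1, carry out 0
  col 7: 0 + 0 + 0 (carry in) = 0 → bit 0, carry out 0
  col 8: 1 + 0 + 0 (carry in) = 1 → bit 1, carry out 0
  col 9: 1 + 1 + 0 (carry in) = 2 → bit 0, carry out 1
  col 10: 0 + 0 + 1 (carry in) = 1 → bit 1, carry out 0
Reading bits MSB→LSB: 10101010100
Strip leading zeros: 10101010100
= 10101010100


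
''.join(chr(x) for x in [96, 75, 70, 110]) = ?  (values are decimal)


Codes (decimal): 96 75 70 110
Per-code ASCII lookup:
  96  (special character) → '`'
  75  (range 65-90: uppercase, 75 - 65 = 10) → 'K'
  70  (range 65-90: uppercase, 70 - 65 = 5) → 'F'
  110  (range 97-122: lowercase, 110 - 97 = 13) → 'n'
= '`KFn'


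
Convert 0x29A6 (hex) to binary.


Each hex digit → 4 binary bits:
  2 = 0010
  9 = 1001
  A = 1010
  6 = 0110
Concatenate: 0010 1001 1010 0110
= 0010100110100110


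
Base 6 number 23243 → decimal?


Positional values (base 6):
  3 × 6^0 = 3 × 1 = 3
  4 × 6^1 = 4 × 6 = 24
  2 × 6^2 = 2 × 36 = 72
  3 × 6^3 = 3 × 216 = 648
  2 × 6^4 = 2 × 1296 = 2592
Sum = 3 + 24 + 72 + 648 + 2592
= 3339


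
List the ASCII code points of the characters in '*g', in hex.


String: '*g'  (2 characters)
Per-character ASCII lookup:
  '*': special character: '*' = 42 → 0x2A
  'g': lowercase starts at 97: 'g' = 97 + 6 = 103 → 0x67
= 0x2A 0x67


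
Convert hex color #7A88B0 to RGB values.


Hex: #7A88B0
R = 7A₁₆ = 122
G = 88₁₆ = 136
B = B0₁₆ = 176
= RGB(122, 136, 176)


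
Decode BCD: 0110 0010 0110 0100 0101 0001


Each 4-bit group → digit:
  0110 → 6
  0010 → 2
  0110 → 6
  0100 → 4
  0101 → 5
  0001 → 1
= 626451


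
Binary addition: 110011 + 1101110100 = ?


Align and add column by column (LSB to MSB, carry propagating):
  00000110011
+ 01101110100
  -----------
  col 0: 1 + 0 + 0 (carry in) = 1 → bit 1, carry out 0
  col 1: 1 + 0 + 0 (carry in) = 1 → bit 1, carry out 0
  col 2: 0 + 1 + 0 (carry in) = 1 → bit 1, carry out 0
  col 3: 0 + 0 + 0 (carry in) = 0 → bit 0, carry out 0
  col 4: 1 + 1 + 0 (carry in) = 2 → bit 0, carry out 1
  col 5: 1 + 1 + 1 (carry in) = 3 → bit 1, carry out 1
  col 6: 0 + 1 + 1 (carry in) = 2 → bit 0, carry out 1
  col 7: 0 + 0 + 1 (carry in) = 1 → bit 1, carry out 0
  col 8: 0 + 1 + 0 (carry in) = 1 → bit 1, carry out 0
  col 9: 0 + 1 + 0 (carry in) = 1 → bit 1, carry out 0
  col 10: 0 + 0 + 0 (carry in) = 0 → bit 0, carry out 0
Reading bits MSB→LSB: 01110100111
Strip leading zeros: 1110100111
= 1110100111


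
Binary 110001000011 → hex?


Group into 4-bit nibbles: 110001000011
  1100 = C
  0100 = 4
  0011 = 3
= 0xC43


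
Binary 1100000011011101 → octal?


Group into 3-bit groups: 001100000011011101
  001 = 1
  100 = 4
  000 = 0
  011 = 3
  011 = 3
  101 = 5
= 0o140335


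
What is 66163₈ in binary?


Each octal digit → 3 binary bits:
  6 = 110
  6 = 110
  1 = 001
  6 = 110
  3 = 011
Concatenate: 110 110 001 110 011
= 110110001110011


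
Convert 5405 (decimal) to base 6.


Divide by 6 repeatedly:
5405 ÷ 6 = 900 remainder 5
900 ÷ 6 = 150 remainder 0
150 ÷ 6 = 25 remainder 0
25 ÷ 6 = 4 remainder 1
4 ÷ 6 = 0 remainder 4
Reading remainders bottom-up:
= 41005


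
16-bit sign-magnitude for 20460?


Sign bit: 0 (positive)
Magnitude: 20460 = 100111111101100
= 0100111111101100


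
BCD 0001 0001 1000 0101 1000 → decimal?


Each 4-bit group → digit:
  0001 → 1
  0001 → 1
  1000 → 8
  0101 → 5
  1000 → 8
= 11858


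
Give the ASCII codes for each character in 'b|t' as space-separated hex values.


String: 'b|t'  (3 characters)
Per-character ASCII lookup:
  'b': lowercase starts at 97: 'b' = 97 + 1 = 98 → 0x62
  '|': special character: '|' = 124 → 0x7C
  't': lowercase starts at 97: 't' = 97 + 19 = 116 → 0x74
= 0x62 0x7C 0x74


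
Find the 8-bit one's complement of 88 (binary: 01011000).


Original: 01011000
Invert all bits:
  bit 0: 0 → 1
  bit 1: 1 → 0
  bit 2: 0 → 1
  bit 3: 1 → 0
  bit 4: 1 → 0
  bit 5: 0 → 1
  bit 6: 0 → 1
  bit 7: 0 → 1
= 10100111


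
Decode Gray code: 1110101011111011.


Gray code: 1110101011111011
MSB stays the same: 1
Each subsequent bit = prev_binary XOR current_gray:
  B[1] = 1 XOR 1 = 0
  B[2] = 0 XOR 1 = 1
  B[3] = 1 XOR 0 = 1
  B[4] = 1 XOR 1 = 0
  B[5] = 0 XOR 0 = 0
  B[6] = 0 XOR 1 = 1
  B[7] = 1 XOR 0 = 1
  B[8] = 1 XOR 1 = 0
  B[9] = 0 XOR 1 = 1
  B[10] = 1 XOR 1 = 0
  B[11] = 0 XOR 1 = 1
  B[12] = 1 XOR 1 = 0
  B[13] = 0 XOR 0 = 0
  B[14] = 0 XOR 1 = 1
  B[15] = 1 XOR 1 = 0
= 1011001101010010 (45906 decimal)


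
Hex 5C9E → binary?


Each hex digit → 4 binary bits:
  5 = 0101
  C = 1100
  9 = 1001
  E = 1110
Concatenate: 0101 1100 1001 1110
= 0101110010011110


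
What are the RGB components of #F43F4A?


Hex: #F43F4A
R = F4₁₆ = 244
G = 3F₁₆ = 63
B = 4A₁₆ = 74
= RGB(244, 63, 74)


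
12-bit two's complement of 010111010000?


Original: 010111010000
Step 1 - Invert all bits: 101000101111
Step 2 - Add 1: 101000101111 + 1
= 101000110000 (represents -1488)


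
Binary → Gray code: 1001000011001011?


Binary: 1001000011001011
Gray code: G = B XOR (B >> 1)
B >> 1 = 0100100001100101
1001000011001011 XOR 0100100001100101:
  1 XOR 0 = 1
  0 XOR 1 = 1
  0 XOR 0 = 0
  1 XOR 0 = 1
  0 XOR 1 = 1
  0 XOR 0 = 0
  0 XOR 0 = 0
  0 XOR 0 = 0
  1 XOR 0 = 1
  1 XOR 1 = 0
  0 XOR 1 = 1
  0 XOR 0 = 0
  1 XOR 0 = 1
  0 XOR 1 = 1
  1 XOR 0 = 1
  1 XOR 1 = 0
= 1101100010101110


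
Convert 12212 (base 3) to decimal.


Positional values (base 3):
  2 × 3^0 = 2 × 1 = 2
  1 × 3^1 = 1 × 3 = 3
  2 × 3^2 = 2 × 9 = 18
  2 × 3^3 = 2 × 27 = 54
  1 × 3^4 = 1 × 81 = 81
Sum = 2 + 3 + 18 + 54 + 81
= 158


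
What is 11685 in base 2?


Divide by 2 repeatedly:
11685 ÷ 2 = 5842 remainder 1
5842 ÷ 2 = 2921 remainder 0
2921 ÷ 2 = 1460 remainder 1
1460 ÷ 2 = 730 remainder 0
730 ÷ 2 = 365 remainder 0
365 ÷ 2 = 182 remainder 1
182 ÷ 2 = 91 remainder 0
91 ÷ 2 = 45 remainder 1
45 ÷ 2 = 22 remainder 1
22 ÷ 2 = 11 remainder 0
11 ÷ 2 = 5 remainder 1
5 ÷ 2 = 2 remainder 1
2 ÷ 2 = 1 remainder 0
1 ÷ 2 = 0 remainder 1
Reading remainders bottom-up:
= 10110110100101


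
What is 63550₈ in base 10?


Positional values:
Position 0: 0 × 8^0 = 0
Position 1: 5 × 8^1 = 40
Position 2: 5 × 8^2 = 320
Position 3: 3 × 8^3 = 1536
Position 4: 6 × 8^4 = 24576
Sum = 0 + 40 + 320 + 1536 + 24576
= 26472


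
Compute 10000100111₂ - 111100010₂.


Align and subtract column by column (LSB to MSB, borrowing when needed):
  10000100111
- 00111100010
  -----------
  col 0: (1 - 0 borrow-in) - 0 → 1 - 0 = 1, borrow out 0
  col 1: (1 - 0 borrow-in) - 1 → 1 - 1 = 0, borrow out 0
  col 2: (1 - 0 borrow-in) - 0 → 1 - 0 = 1, borrow out 0
  col 3: (0 - 0 borrow-in) - 0 → 0 - 0 = 0, borrow out 0
  col 4: (0 - 0 borrow-in) - 0 → 0 - 0 = 0, borrow out 0
  col 5: (1 - 0 borrow-in) - 1 → 1 - 1 = 0, borrow out 0
  col 6: (0 - 0 borrow-in) - 1 → borrow from next column: (0+2) - 1 = 1, borrow out 1
  col 7: (0 - 1 borrow-in) - 1 → borrow from next column: (-1+2) - 1 = 0, borrow out 1
  col 8: (0 - 1 borrow-in) - 1 → borrow from next column: (-1+2) - 1 = 0, borrow out 1
  col 9: (0 - 1 borrow-in) - 0 → borrow from next column: (-1+2) - 0 = 1, borrow out 1
  col 10: (1 - 1 borrow-in) - 0 → 0 - 0 = 0, borrow out 0
Reading bits MSB→LSB: 01001000101
Strip leading zeros: 1001000101
= 1001000101


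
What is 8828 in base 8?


Divide by 8 repeatedly:
8828 ÷ 8 = 1103 remainder 4
1103 ÷ 8 = 137 remainder 7
137 ÷ 8 = 17 remainder 1
17 ÷ 8 = 2 remainder 1
2 ÷ 8 = 0 remainder 2
Reading remainders bottom-up:
= 0o21174


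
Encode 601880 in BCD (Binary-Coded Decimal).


Each digit → 4-bit binary:
  6 → 0110
  0 → 0000
  1 → 0001
  8 → 1000
  8 → 1000
  0 → 0000
= 0110 0000 0001 1000 1000 0000


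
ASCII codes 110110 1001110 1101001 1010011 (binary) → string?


Codes (binary): 110110 1001110 1101001 1010011
Per-code ASCII lookup:
  110110 = 54  (range 48-57: digits, 54 - 48 = 6) → '6'
  1001110 = 78  (range 65-90: uppercase, 78 - 65 = 13) → 'N'
  1101001 = 105  (range 97-122: lowercase, 105 - 97 = 8) → 'i'
  1010011 = 83  (range 65-90: uppercase, 83 - 65 = 18) → 'S'
= '6NiS'


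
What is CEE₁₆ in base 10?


Positional values:
Position 0: E × 16^0 = 14 × 1 = 14
Position 1: E × 16^1 = 14 × 16 = 224
Position 2: C × 16^2 = 12 × 256 = 3072
Sum = 14 + 224 + 3072
= 3310


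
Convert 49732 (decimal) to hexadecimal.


Divide by 16 repeatedly:
49732 ÷ 16 = 3108 remainder 4 (4)
3108 ÷ 16 = 194 remainder 4 (4)
194 ÷ 16 = 12 remainder 2 (2)
12 ÷ 16 = 0 remainder 12 (C)
Reading remainders bottom-up:
= 0xC244


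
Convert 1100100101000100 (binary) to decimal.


Positional values:
Bit 2: 1 × 2^2 = 4
Bit 6: 1 × 2^6 = 64
Bit 8: 1 × 2^8 = 256
Bit 11: 1 × 2^11 = 2048
Bit 14: 1 × 2^14 = 16384
Bit 15: 1 × 2^15 = 32768
Sum = 4 + 64 + 256 + 2048 + 16384 + 32768
= 51524


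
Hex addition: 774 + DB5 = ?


Align and add column by column (LSB to MSB, each column mod 16 with carry):
  0774
+ 0DB5
  ----
  col 0: 4(4) + 5(5) + 0 (carry in) = 9 → 9(9), carry out 0
  col 1: 7(7) + B(11) + 0 (carry in) = 18 → 2(2), carry out 1
  col 2: 7(7) + D(13) + 1 (carry in) = 21 → 5(5), carry out 1
  col 3: 0(0) + 0(0) + 1 (carry in) = 1 → 1(1), carry out 0
Reading digits MSB→LSB: 1529
Strip leading zeros: 1529
= 0x1529


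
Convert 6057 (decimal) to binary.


Divide by 2 repeatedly:
6057 ÷ 2 = 3028 remainder 1
3028 ÷ 2 = 1514 remainder 0
1514 ÷ 2 = 757 remainder 0
757 ÷ 2 = 378 remainder 1
378 ÷ 2 = 189 remainder 0
189 ÷ 2 = 94 remainder 1
94 ÷ 2 = 47 remainder 0
47 ÷ 2 = 23 remainder 1
23 ÷ 2 = 11 remainder 1
11 ÷ 2 = 5 remainder 1
5 ÷ 2 = 2 remainder 1
2 ÷ 2 = 1 remainder 0
1 ÷ 2 = 0 remainder 1
Reading remainders bottom-up:
= 1011110101001


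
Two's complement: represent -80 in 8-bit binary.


Original: 01010000
Step 1 - Invert all bits: 10101111
Step 2 - Add 1: 10101111 + 1
= 10110000 (represents -80)


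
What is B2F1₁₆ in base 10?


Positional values:
Position 0: 1 × 16^0 = 1 × 1 = 1
Position 1: F × 16^1 = 15 × 16 = 240
Position 2: 2 × 16^2 = 2 × 256 = 512
Position 3: B × 16^3 = 11 × 4096 = 45056
Sum = 1 + 240 + 512 + 45056
= 45809


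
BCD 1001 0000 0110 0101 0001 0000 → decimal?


Each 4-bit group → digit:
  1001 → 9
  0000 → 0
  0110 → 6
  0101 → 5
  0001 → 1
  0000 → 0
= 906510


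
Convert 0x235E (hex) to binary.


Each hex digit → 4 binary bits:
  2 = 0010
  3 = 0011
  5 = 0101
  E = 1110
Concatenate: 0010 0011 0101 1110
= 0010001101011110


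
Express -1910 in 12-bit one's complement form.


Original: 011101110110
Invert all bits:
  bit 0: 0 → 1
  bit 1: 1 → 0
  bit 2: 1 → 0
  bit 3: 1 → 0
  bit 4: 0 → 1
  bit 5: 1 → 0
  bit 6: 1 → 0
  bit 7: 1 → 0
  bit 8: 0 → 1
  bit 9: 1 → 0
  bit 10: 1 → 0
  bit 11: 0 → 1
= 100010001001


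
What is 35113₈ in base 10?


Positional values:
Position 0: 3 × 8^0 = 3
Position 1: 1 × 8^1 = 8
Position 2: 1 × 8^2 = 64
Position 3: 5 × 8^3 = 2560
Position 4: 3 × 8^4 = 12288
Sum = 3 + 8 + 64 + 2560 + 12288
= 14923


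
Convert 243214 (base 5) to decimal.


Positional values (base 5):
  4 × 5^0 = 4 × 1 = 4
  1 × 5^1 = 1 × 5 = 5
  2 × 5^2 = 2 × 25 = 50
  3 × 5^3 = 3 × 125 = 375
  4 × 5^4 = 4 × 625 = 2500
  2 × 5^5 = 2 × 3125 = 6250
Sum = 4 + 5 + 50 + 375 + 2500 + 6250
= 9184


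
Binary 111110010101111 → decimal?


Positional values:
Bit 0: 1 × 2^0 = 1
Bit 1: 1 × 2^1 = 2
Bit 2: 1 × 2^2 = 4
Bit 3: 1 × 2^3 = 8
Bit 5: 1 × 2^5 = 32
Bit 7: 1 × 2^7 = 128
Bit 10: 1 × 2^10 = 1024
Bit 11: 1 × 2^11 = 2048
Bit 12: 1 × 2^12 = 4096
Bit 13: 1 × 2^13 = 8192
Bit 14: 1 × 2^14 = 16384
Sum = 1 + 2 + 4 + 8 + 32 + 128 + 1024 + 2048 + 4096 + 8192 + 16384
= 31919


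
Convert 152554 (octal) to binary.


Each octal digit → 3 binary bits:
  1 = 001
  5 = 101
  2 = 010
  5 = 101
  5 = 101
  4 = 100
Concatenate: 001 101 010 101 101 100
= 001101010101101100


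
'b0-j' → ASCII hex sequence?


String: 'b0-j'  (4 characters)
Per-character ASCII lookup:
  'b': lowercase starts at 97: 'b' = 97 + 1 = 98 → 0x62
  '0': digits start at 48: '0' = 48 + 0 = 48 → 0x30
  '-': special character: '-' = 45 → 0x2D
  'j': lowercase starts at 97: 'j' = 97 + 9 = 106 → 0x6A
= 0x62 0x30 0x2D 0x6A


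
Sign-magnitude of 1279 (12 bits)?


Sign bit: 0 (positive)
Magnitude: 1279 = 10011111111
= 010011111111


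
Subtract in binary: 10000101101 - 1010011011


Align and subtract column by column (LSB to MSB, borrowing when needed):
  10000101101
- 01010011011
  -----------
  col 0: (1 - 0 borrow-in) - 1 → 1 - 1 = 0, borrow out 0
  col 1: (0 - 0 borrow-in) - 1 → borrow from next column: (0+2) - 1 = 1, borrow out 1
  col 2: (1 - 1 borrow-in) - 0 → 0 - 0 = 0, borrow out 0
  col 3: (1 - 0 borrow-in) - 1 → 1 - 1 = 0, borrow out 0
  col 4: (0 - 0 borrow-in) - 1 → borrow from next column: (0+2) - 1 = 1, borrow out 1
  col 5: (1 - 1 borrow-in) - 0 → 0 - 0 = 0, borrow out 0
  col 6: (0 - 0 borrow-in) - 0 → 0 - 0 = 0, borrow out 0
  col 7: (0 - 0 borrow-in) - 1 → borrow from next column: (0+2) - 1 = 1, borrow out 1
  col 8: (0 - 1 borrow-in) - 0 → borrow from next column: (-1+2) - 0 = 1, borrow out 1
  col 9: (0 - 1 borrow-in) - 1 → borrow from next column: (-1+2) - 1 = 0, borrow out 1
  col 10: (1 - 1 borrow-in) - 0 → 0 - 0 = 0, borrow out 0
Reading bits MSB→LSB: 00110010010
Strip leading zeros: 110010010
= 110010010


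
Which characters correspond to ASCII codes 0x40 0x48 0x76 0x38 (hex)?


Codes (hex): 0x40 0x48 0x76 0x38
Per-code ASCII lookup:
  0x40 = 64  (special character) → '@'
  0x48 = 72  (range 65-90: uppercase, 72 - 65 = 7) → 'H'
  0x76 = 118  (range 97-122: lowercase, 118 - 97 = 21) → 'v'
  0x38 = 56  (range 48-57: digits, 56 - 48 = 8) → '8'
= '@Hv8'


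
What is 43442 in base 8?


Divide by 8 repeatedly:
43442 ÷ 8 = 5430 remainder 2
5430 ÷ 8 = 678 remainder 6
678 ÷ 8 = 84 remainder 6
84 ÷ 8 = 10 remainder 4
10 ÷ 8 = 1 remainder 2
1 ÷ 8 = 0 remainder 1
Reading remainders bottom-up:
= 0o124662


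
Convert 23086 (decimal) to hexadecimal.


Divide by 16 repeatedly:
23086 ÷ 16 = 1442 remainder 14 (E)
1442 ÷ 16 = 90 remainder 2 (2)
90 ÷ 16 = 5 remainder 10 (A)
5 ÷ 16 = 0 remainder 5 (5)
Reading remainders bottom-up:
= 0x5A2E


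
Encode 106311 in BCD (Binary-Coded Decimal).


Each digit → 4-bit binary:
  1 → 0001
  0 → 0000
  6 → 0110
  3 → 0011
  1 → 0001
  1 → 0001
= 0001 0000 0110 0011 0001 0001


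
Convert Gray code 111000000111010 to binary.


Gray code: 111000000111010
MSB stays the same: 1
Each subsequent bit = prev_binary XOR current_gray:
  B[1] = 1 XOR 1 = 0
  B[2] = 0 XOR 1 = 1
  B[3] = 1 XOR 0 = 1
  B[4] = 1 XOR 0 = 1
  B[5] = 1 XOR 0 = 1
  B[6] = 1 XOR 0 = 1
  B[7] = 1 XOR 0 = 1
  B[8] = 1 XOR 0 = 1
  B[9] = 1 XOR 1 = 0
  B[10] = 0 XOR 1 = 1
  B[11] = 1 XOR 1 = 0
  B[12] = 0 XOR 0 = 0
  B[13] = 0 XOR 1 = 1
  B[14] = 1 XOR 0 = 1
= 101111111010011 (24531 decimal)


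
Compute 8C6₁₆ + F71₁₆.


Align and add column by column (LSB to MSB, each column mod 16 with carry):
  08C6
+ 0F71
  ----
  col 0: 6(6) + 1(1) + 0 (carry in) = 7 → 7(7), carry out 0
  col 1: C(12) + 7(7) + 0 (carry in) = 19 → 3(3), carry out 1
  col 2: 8(8) + F(15) + 1 (carry in) = 24 → 8(8), carry out 1
  col 3: 0(0) + 0(0) + 1 (carry in) = 1 → 1(1), carry out 0
Reading digits MSB→LSB: 1837
Strip leading zeros: 1837
= 0x1837


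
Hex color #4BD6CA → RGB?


Hex: #4BD6CA
R = 4B₁₆ = 75
G = D6₁₆ = 214
B = CA₁₆ = 202
= RGB(75, 214, 202)


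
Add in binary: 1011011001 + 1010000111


Align and add column by column (LSB to MSB, carry propagating):
  01011011001
+ 01010000111
  -----------
  col 0: 1 + 1 + 0 (carry in) = 2 → bit 0, carry out 1
  col 1: 0 + 1 + 1 (carry in) = 2 → bit 0, carry out 1
  col 2: 0 + 1 + 1 (carry in) = 2 → bit 0, carry out 1
  col 3: 1 + 0 + 1 (carry in) = 2 → bit 0, carry out 1
  col 4: 1 + 0 + 1 (carry in) = 2 → bit 0, carry out 1
  col 5: 0 + 0 + 1 (carry in) = 1 → bit 1, carry out 0
  col 6: 1 + 0 + 0 (carry in) = 1 → bit 1, carry out 0
  col 7: 1 + 1 + 0 (carry in) = 2 → bit 0, carry out 1
  col 8: 0 + 0 + 1 (carry in) = 1 → bit 1, carry out 0
  col 9: 1 + 1 + 0 (carry in) = 2 → bit 0, carry out 1
  col 10: 0 + 0 + 1 (carry in) = 1 → bit 1, carry out 0
Reading bits MSB→LSB: 10101100000
Strip leading zeros: 10101100000
= 10101100000


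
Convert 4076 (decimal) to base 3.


Divide by 3 repeatedly:
4076 ÷ 3 = 1358 remainder 2
1358 ÷ 3 = 452 remainder 2
452 ÷ 3 = 150 remainder 2
150 ÷ 3 = 50 remainder 0
50 ÷ 3 = 16 remainder 2
16 ÷ 3 = 5 remainder 1
5 ÷ 3 = 1 remainder 2
1 ÷ 3 = 0 remainder 1
Reading remainders bottom-up:
= 12120222


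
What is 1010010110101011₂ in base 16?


Group into 4-bit nibbles: 1010010110101011
  1010 = A
  0101 = 5
  1010 = A
  1011 = B
= 0xA5AB


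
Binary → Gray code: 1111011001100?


Binary: 1111011001100
Gray code: G = B XOR (B >> 1)
B >> 1 = 0111101100110
1111011001100 XOR 0111101100110:
  1 XOR 0 = 1
  1 XOR 1 = 0
  1 XOR 1 = 0
  1 XOR 1 = 0
  0 XOR 1 = 1
  1 XOR 0 = 1
  1 XOR 1 = 0
  0 XOR 1 = 1
  0 XOR 0 = 0
  1 XOR 0 = 1
  1 XOR 1 = 0
  0 XOR 1 = 1
  0 XOR 0 = 0
= 1000110101010


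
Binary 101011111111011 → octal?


Group into 3-bit groups: 101011111111011
  101 = 5
  011 = 3
  111 = 7
  111 = 7
  011 = 3
= 0o53773


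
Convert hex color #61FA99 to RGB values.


Hex: #61FA99
R = 61₁₆ = 97
G = FA₁₆ = 250
B = 99₁₆ = 153
= RGB(97, 250, 153)


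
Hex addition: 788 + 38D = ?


Align and add column by column (LSB to MSB, each column mod 16 with carry):
  0788
+ 038D
  ----
  col 0: 8(8) + D(13) + 0 (carry in) = 21 → 5(5), carry out 1
  col 1: 8(8) + 8(8) + 1 (carry in) = 17 → 1(1), carry out 1
  col 2: 7(7) + 3(3) + 1 (carry in) = 11 → B(11), carry out 0
  col 3: 0(0) + 0(0) + 0 (carry in) = 0 → 0(0), carry out 0
Reading digits MSB→LSB: 0B15
Strip leading zeros: B15
= 0xB15


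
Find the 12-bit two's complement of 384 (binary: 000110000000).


Original: 000110000000
Step 1 - Invert all bits: 111001111111
Step 2 - Add 1: 111001111111 + 1
= 111010000000 (represents -384)


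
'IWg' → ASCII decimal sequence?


String: 'IWg'  (3 characters)
Per-character ASCII lookup:
  'I': uppercase starts at 65: 'I' = 65 + 8 = 73
  'W': uppercase starts at 65: 'W' = 65 + 22 = 87
  'g': lowercase starts at 97: 'g' = 97 + 6 = 103
= 73 87 103


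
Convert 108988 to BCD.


Each digit → 4-bit binary:
  1 → 0001
  0 → 0000
  8 → 1000
  9 → 1001
  8 → 1000
  8 → 1000
= 0001 0000 1000 1001 1000 1000


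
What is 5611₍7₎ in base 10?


Positional values (base 7):
  1 × 7^0 = 1 × 1 = 1
  1 × 7^1 = 1 × 7 = 7
  6 × 7^2 = 6 × 49 = 294
  5 × 7^3 = 5 × 343 = 1715
Sum = 1 + 7 + 294 + 1715
= 2017


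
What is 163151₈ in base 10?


Positional values:
Position 0: 1 × 8^0 = 1
Position 1: 5 × 8^1 = 40
Position 2: 1 × 8^2 = 64
Position 3: 3 × 8^3 = 1536
Position 4: 6 × 8^4 = 24576
Position 5: 1 × 8^5 = 32768
Sum = 1 + 40 + 64 + 1536 + 24576 + 32768
= 58985


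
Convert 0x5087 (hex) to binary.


Each hex digit → 4 binary bits:
  5 = 0101
  0 = 0000
  8 = 1000
  7 = 0111
Concatenate: 0101 0000 1000 0111
= 0101000010000111


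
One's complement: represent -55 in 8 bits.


Original: 00110111
Invert all bits:
  bit 0: 0 → 1
  bit 1: 0 → 1
  bit 2: 1 → 0
  bit 3: 1 → 0
  bit 4: 0 → 1
  bit 5: 1 → 0
  bit 6: 1 → 0
  bit 7: 1 → 0
= 11001000


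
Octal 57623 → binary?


Each octal digit → 3 binary bits:
  5 = 101
  7 = 111
  6 = 110
  2 = 010
  3 = 011
Concatenate: 101 111 110 010 011
= 101111110010011


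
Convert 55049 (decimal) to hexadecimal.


Divide by 16 repeatedly:
55049 ÷ 16 = 3440 remainder 9 (9)
3440 ÷ 16 = 215 remainder 0 (0)
215 ÷ 16 = 13 remainder 7 (7)
13 ÷ 16 = 0 remainder 13 (D)
Reading remainders bottom-up:
= 0xD709


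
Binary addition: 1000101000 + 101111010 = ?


Align and add column by column (LSB to MSB, carry propagating):
  01000101000
+ 00101111010
  -----------
  col 0: 0 + 0 + 0 (carry in) = 0 → bit 0, carry out 0
  col 1: 0 + 1 + 0 (carry in) = 1 → bit 1, carry out 0
  col 2: 0 + 0 + 0 (carry in) = 0 → bit 0, carry out 0
  col 3: 1 + 1 + 0 (carry in) = 2 → bit 0, carry out 1
  col 4: 0 + 1 + 1 (carry in) = 2 → bit 0, carry out 1
  col 5: 1 + 1 + 1 (carry in) = 3 → bit 1, carry out 1
  col 6: 0 + 1 + 1 (carry in) = 2 → bit 0, carry out 1
  col 7: 0 + 0 + 1 (carry in) = 1 → bit 1, carry out 0
  col 8: 0 + 1 + 0 (carry in) = 1 → bit 1, carry out 0
  col 9: 1 + 0 + 0 (carry in) = 1 → bit 1, carry out 0
  col 10: 0 + 0 + 0 (carry in) = 0 → bit 0, carry out 0
Reading bits MSB→LSB: 01110100010
Strip leading zeros: 1110100010
= 1110100010


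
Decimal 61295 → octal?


Divide by 8 repeatedly:
61295 ÷ 8 = 7661 remainder 7
7661 ÷ 8 = 957 remainder 5
957 ÷ 8 = 119 remainder 5
119 ÷ 8 = 14 remainder 7
14 ÷ 8 = 1 remainder 6
1 ÷ 8 = 0 remainder 1
Reading remainders bottom-up:
= 0o167557


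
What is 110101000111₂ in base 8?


Group into 3-bit groups: 110101000111
  110 = 6
  101 = 5
  000 = 0
  111 = 7
= 0o6507


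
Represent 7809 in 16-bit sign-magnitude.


Sign bit: 0 (positive)
Magnitude: 7809 = 001111010000001
= 0001111010000001


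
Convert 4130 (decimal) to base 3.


Divide by 3 repeatedly:
4130 ÷ 3 = 1376 remainder 2
1376 ÷ 3 = 458 remainder 2
458 ÷ 3 = 152 remainder 2
152 ÷ 3 = 50 remainder 2
50 ÷ 3 = 16 remainder 2
16 ÷ 3 = 5 remainder 1
5 ÷ 3 = 1 remainder 2
1 ÷ 3 = 0 remainder 1
Reading remainders bottom-up:
= 12122222


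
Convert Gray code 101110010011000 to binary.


Gray code: 101110010011000
MSB stays the same: 1
Each subsequent bit = prev_binary XOR current_gray:
  B[1] = 1 XOR 0 = 1
  B[2] = 1 XOR 1 = 0
  B[3] = 0 XOR 1 = 1
  B[4] = 1 XOR 1 = 0
  B[5] = 0 XOR 0 = 0
  B[6] = 0 XOR 0 = 0
  B[7] = 0 XOR 1 = 1
  B[8] = 1 XOR 0 = 1
  B[9] = 1 XOR 0 = 1
  B[10] = 1 XOR 1 = 0
  B[11] = 0 XOR 1 = 1
  B[12] = 1 XOR 0 = 1
  B[13] = 1 XOR 0 = 1
  B[14] = 1 XOR 0 = 1
= 110100011101111 (26863 decimal)


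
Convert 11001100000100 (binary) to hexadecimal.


Group into 4-bit nibbles: 0011001100000100
  0011 = 3
  0011 = 3
  0000 = 0
  0100 = 4
= 0x3304


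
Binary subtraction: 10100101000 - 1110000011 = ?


Align and subtract column by column (LSB to MSB, borrowing when needed):
  10100101000
- 01110000011
  -----------
  col 0: (0 - 0 borrow-in) - 1 → borrow from next column: (0+2) - 1 = 1, borrow out 1
  col 1: (0 - 1 borrow-in) - 1 → borrow from next column: (-1+2) - 1 = 0, borrow out 1
  col 2: (0 - 1 borrow-in) - 0 → borrow from next column: (-1+2) - 0 = 1, borrow out 1
  col 3: (1 - 1 borrow-in) - 0 → 0 - 0 = 0, borrow out 0
  col 4: (0 - 0 borrow-in) - 0 → 0 - 0 = 0, borrow out 0
  col 5: (1 - 0 borrow-in) - 0 → 1 - 0 = 1, borrow out 0
  col 6: (0 - 0 borrow-in) - 0 → 0 - 0 = 0, borrow out 0
  col 7: (0 - 0 borrow-in) - 1 → borrow from next column: (0+2) - 1 = 1, borrow out 1
  col 8: (1 - 1 borrow-in) - 1 → borrow from next column: (0+2) - 1 = 1, borrow out 1
  col 9: (0 - 1 borrow-in) - 1 → borrow from next column: (-1+2) - 1 = 0, borrow out 1
  col 10: (1 - 1 borrow-in) - 0 → 0 - 0 = 0, borrow out 0
Reading bits MSB→LSB: 00110100101
Strip leading zeros: 110100101
= 110100101


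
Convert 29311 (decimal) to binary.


Divide by 2 repeatedly:
29311 ÷ 2 = 14655 remainder 1
14655 ÷ 2 = 7327 remainder 1
7327 ÷ 2 = 3663 remainder 1
3663 ÷ 2 = 1831 remainder 1
1831 ÷ 2 = 915 remainder 1
915 ÷ 2 = 457 remainder 1
457 ÷ 2 = 228 remainder 1
228 ÷ 2 = 114 remainder 0
114 ÷ 2 = 57 remainder 0
57 ÷ 2 = 28 remainder 1
28 ÷ 2 = 14 remainder 0
14 ÷ 2 = 7 remainder 0
7 ÷ 2 = 3 remainder 1
3 ÷ 2 = 1 remainder 1
1 ÷ 2 = 0 remainder 1
Reading remainders bottom-up:
= 111001001111111


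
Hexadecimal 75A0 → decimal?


Positional values:
Position 0: 0 × 16^0 = 0 × 1 = 0
Position 1: A × 16^1 = 10 × 16 = 160
Position 2: 5 × 16^2 = 5 × 256 = 1280
Position 3: 7 × 16^3 = 7 × 4096 = 28672
Sum = 0 + 160 + 1280 + 28672
= 30112


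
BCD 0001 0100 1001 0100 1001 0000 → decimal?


Each 4-bit group → digit:
  0001 → 1
  0100 → 4
  1001 → 9
  0100 → 4
  1001 → 9
  0000 → 0
= 149490


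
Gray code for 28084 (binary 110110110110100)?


Binary: 110110110110100
Gray code: G = B XOR (B >> 1)
B >> 1 = 011011011011010
110110110110100 XOR 011011011011010:
  1 XOR 0 = 1
  1 XOR 1 = 0
  0 XOR 1 = 1
  1 XOR 0 = 1
  1 XOR 1 = 0
  0 XOR 1 = 1
  1 XOR 0 = 1
  1 XOR 1 = 0
  0 XOR 1 = 1
  1 XOR 0 = 1
  1 XOR 1 = 0
  0 XOR 1 = 1
  1 XOR 0 = 1
  0 XOR 1 = 1
  0 XOR 0 = 0
= 101101101101110


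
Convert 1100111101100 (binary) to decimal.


Positional values:
Bit 2: 1 × 2^2 = 4
Bit 3: 1 × 2^3 = 8
Bit 5: 1 × 2^5 = 32
Bit 6: 1 × 2^6 = 64
Bit 7: 1 × 2^7 = 128
Bit 8: 1 × 2^8 = 256
Bit 11: 1 × 2^11 = 2048
Bit 12: 1 × 2^12 = 4096
Sum = 4 + 8 + 32 + 64 + 128 + 256 + 2048 + 4096
= 6636


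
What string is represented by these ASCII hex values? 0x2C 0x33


Codes (hex): 0x2C 0x33
Per-code ASCII lookup:
  0x2C = 44  (special character) → ','
  0x33 = 51  (range 48-57: digits, 51 - 48 = 3) → '3'
= ',3'


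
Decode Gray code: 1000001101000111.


Gray code: 1000001101000111
MSB stays the same: 1
Each subsequent bit = prev_binary XOR current_gray:
  B[1] = 1 XOR 0 = 1
  B[2] = 1 XOR 0 = 1
  B[3] = 1 XOR 0 = 1
  B[4] = 1 XOR 0 = 1
  B[5] = 1 XOR 0 = 1
  B[6] = 1 XOR 1 = 0
  B[7] = 0 XOR 1 = 1
  B[8] = 1 XOR 0 = 1
  B[9] = 1 XOR 1 = 0
  B[10] = 0 XOR 0 = 0
  B[11] = 0 XOR 0 = 0
  B[12] = 0 XOR 0 = 0
  B[13] = 0 XOR 1 = 1
  B[14] = 1 XOR 1 = 0
  B[15] = 0 XOR 1 = 1
= 1111110110000101 (64901 decimal)


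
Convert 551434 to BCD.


Each digit → 4-bit binary:
  5 → 0101
  5 → 0101
  1 → 0001
  4 → 0100
  3 → 0011
  4 → 0100
= 0101 0101 0001 0100 0011 0100


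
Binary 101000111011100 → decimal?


Positional values:
Bit 2: 1 × 2^2 = 4
Bit 3: 1 × 2^3 = 8
Bit 4: 1 × 2^4 = 16
Bit 6: 1 × 2^6 = 64
Bit 7: 1 × 2^7 = 128
Bit 8: 1 × 2^8 = 256
Bit 12: 1 × 2^12 = 4096
Bit 14: 1 × 2^14 = 16384
Sum = 4 + 8 + 16 + 64 + 128 + 256 + 4096 + 16384
= 20956


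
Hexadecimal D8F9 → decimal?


Positional values:
Position 0: 9 × 16^0 = 9 × 1 = 9
Position 1: F × 16^1 = 15 × 16 = 240
Position 2: 8 × 16^2 = 8 × 256 = 2048
Position 3: D × 16^3 = 13 × 4096 = 53248
Sum = 9 + 240 + 2048 + 53248
= 55545


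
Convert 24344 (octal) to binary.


Each octal digit → 3 binary bits:
  2 = 010
  4 = 100
  3 = 011
  4 = 100
  4 = 100
Concatenate: 010 100 011 100 100
= 010100011100100


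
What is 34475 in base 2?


Divide by 2 repeatedly:
34475 ÷ 2 = 17237 remainder 1
17237 ÷ 2 = 8618 remainder 1
8618 ÷ 2 = 4309 remainder 0
4309 ÷ 2 = 2154 remainder 1
2154 ÷ 2 = 1077 remainder 0
1077 ÷ 2 = 538 remainder 1
538 ÷ 2 = 269 remainder 0
269 ÷ 2 = 134 remainder 1
134 ÷ 2 = 67 remainder 0
67 ÷ 2 = 33 remainder 1
33 ÷ 2 = 16 remainder 1
16 ÷ 2 = 8 remainder 0
8 ÷ 2 = 4 remainder 0
4 ÷ 2 = 2 remainder 0
2 ÷ 2 = 1 remainder 0
1 ÷ 2 = 0 remainder 1
Reading remainders bottom-up:
= 1000011010101011


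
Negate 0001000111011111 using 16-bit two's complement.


Original: 0001000111011111
Step 1 - Invert all bits: 1110111000100000
Step 2 - Add 1: 1110111000100000 + 1
= 1110111000100001 (represents -4575)


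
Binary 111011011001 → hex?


Group into 4-bit nibbles: 111011011001
  1110 = E
  1101 = D
  1001 = 9
= 0xED9


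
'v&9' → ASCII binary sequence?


String: 'v&9'  (3 characters)
Per-character ASCII lookup:
  'v': lowercase starts at 97: 'v' = 97 + 21 = 118 → 1110110
  '&': special character: '&' = 38 → 100110
  '9': digits start at 48: '9' = 48 + 9 = 57 → 111001
= 1110110 100110 111001
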